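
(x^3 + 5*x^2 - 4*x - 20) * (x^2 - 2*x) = x^5 + 3*x^4 - 14*x^3 - 12*x^2 + 40*x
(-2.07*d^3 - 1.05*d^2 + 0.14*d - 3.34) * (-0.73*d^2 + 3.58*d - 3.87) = 1.5111*d^5 - 6.6441*d^4 + 4.1497*d^3 + 7.0029*d^2 - 12.499*d + 12.9258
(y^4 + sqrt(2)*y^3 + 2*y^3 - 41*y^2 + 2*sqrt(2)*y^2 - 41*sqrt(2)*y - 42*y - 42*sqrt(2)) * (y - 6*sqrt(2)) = y^5 - 5*sqrt(2)*y^4 + 2*y^4 - 53*y^3 - 10*sqrt(2)*y^3 - 66*y^2 + 205*sqrt(2)*y^2 + 210*sqrt(2)*y + 492*y + 504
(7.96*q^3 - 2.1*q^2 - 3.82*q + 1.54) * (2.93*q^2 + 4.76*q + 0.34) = 23.3228*q^5 + 31.7366*q^4 - 18.4822*q^3 - 14.385*q^2 + 6.0316*q + 0.5236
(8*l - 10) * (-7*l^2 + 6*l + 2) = -56*l^3 + 118*l^2 - 44*l - 20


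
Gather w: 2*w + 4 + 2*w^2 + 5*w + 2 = 2*w^2 + 7*w + 6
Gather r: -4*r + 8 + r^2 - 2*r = r^2 - 6*r + 8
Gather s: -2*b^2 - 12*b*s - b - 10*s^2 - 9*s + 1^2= -2*b^2 - b - 10*s^2 + s*(-12*b - 9) + 1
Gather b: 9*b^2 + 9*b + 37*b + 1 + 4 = 9*b^2 + 46*b + 5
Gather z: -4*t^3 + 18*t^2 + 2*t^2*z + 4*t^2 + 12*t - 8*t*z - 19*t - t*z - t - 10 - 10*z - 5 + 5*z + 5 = -4*t^3 + 22*t^2 - 8*t + z*(2*t^2 - 9*t - 5) - 10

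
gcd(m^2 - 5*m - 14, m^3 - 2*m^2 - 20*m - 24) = m + 2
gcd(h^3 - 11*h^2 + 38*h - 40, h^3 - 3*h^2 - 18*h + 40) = h^2 - 7*h + 10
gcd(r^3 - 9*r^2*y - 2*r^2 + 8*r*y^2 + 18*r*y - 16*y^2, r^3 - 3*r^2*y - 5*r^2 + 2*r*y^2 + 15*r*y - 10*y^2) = -r + y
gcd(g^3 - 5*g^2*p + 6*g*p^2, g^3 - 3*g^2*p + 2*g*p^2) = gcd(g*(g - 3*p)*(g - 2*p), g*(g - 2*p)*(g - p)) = -g^2 + 2*g*p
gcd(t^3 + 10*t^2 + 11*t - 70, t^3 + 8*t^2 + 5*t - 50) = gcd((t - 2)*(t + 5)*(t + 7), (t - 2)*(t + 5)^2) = t^2 + 3*t - 10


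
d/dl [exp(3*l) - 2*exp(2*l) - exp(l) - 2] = (3*exp(2*l) - 4*exp(l) - 1)*exp(l)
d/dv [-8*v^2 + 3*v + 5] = 3 - 16*v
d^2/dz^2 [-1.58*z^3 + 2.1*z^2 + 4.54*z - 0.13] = 4.2 - 9.48*z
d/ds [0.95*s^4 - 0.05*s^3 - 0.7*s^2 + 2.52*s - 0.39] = 3.8*s^3 - 0.15*s^2 - 1.4*s + 2.52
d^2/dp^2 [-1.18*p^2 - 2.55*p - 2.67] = -2.36000000000000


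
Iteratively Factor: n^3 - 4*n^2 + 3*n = (n - 3)*(n^2 - n) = (n - 3)*(n - 1)*(n)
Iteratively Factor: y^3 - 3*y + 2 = (y + 2)*(y^2 - 2*y + 1) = (y - 1)*(y + 2)*(y - 1)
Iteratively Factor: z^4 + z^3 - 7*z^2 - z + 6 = (z + 1)*(z^3 - 7*z + 6) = (z - 1)*(z + 1)*(z^2 + z - 6) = (z - 1)*(z + 1)*(z + 3)*(z - 2)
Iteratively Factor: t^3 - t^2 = (t)*(t^2 - t) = t^2*(t - 1)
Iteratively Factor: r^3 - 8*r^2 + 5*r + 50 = (r - 5)*(r^2 - 3*r - 10) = (r - 5)*(r + 2)*(r - 5)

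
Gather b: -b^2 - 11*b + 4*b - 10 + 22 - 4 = -b^2 - 7*b + 8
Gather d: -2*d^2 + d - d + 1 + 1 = 2 - 2*d^2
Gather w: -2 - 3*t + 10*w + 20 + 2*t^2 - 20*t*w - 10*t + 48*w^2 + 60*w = 2*t^2 - 13*t + 48*w^2 + w*(70 - 20*t) + 18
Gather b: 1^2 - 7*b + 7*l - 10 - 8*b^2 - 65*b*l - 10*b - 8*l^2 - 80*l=-8*b^2 + b*(-65*l - 17) - 8*l^2 - 73*l - 9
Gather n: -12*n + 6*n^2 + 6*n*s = 6*n^2 + n*(6*s - 12)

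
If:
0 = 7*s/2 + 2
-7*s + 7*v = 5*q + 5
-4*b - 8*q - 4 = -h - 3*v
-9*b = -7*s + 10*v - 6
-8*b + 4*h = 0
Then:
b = 202/269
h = 404/269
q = -233/269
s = -4/7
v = -128/269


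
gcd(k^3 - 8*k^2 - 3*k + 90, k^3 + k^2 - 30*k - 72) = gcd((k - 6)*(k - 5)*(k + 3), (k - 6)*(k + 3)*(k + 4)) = k^2 - 3*k - 18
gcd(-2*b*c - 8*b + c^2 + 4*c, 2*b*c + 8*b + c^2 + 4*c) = c + 4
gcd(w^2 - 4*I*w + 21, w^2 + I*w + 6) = w + 3*I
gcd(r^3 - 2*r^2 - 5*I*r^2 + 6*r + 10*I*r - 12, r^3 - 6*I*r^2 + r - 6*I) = r^2 - 5*I*r + 6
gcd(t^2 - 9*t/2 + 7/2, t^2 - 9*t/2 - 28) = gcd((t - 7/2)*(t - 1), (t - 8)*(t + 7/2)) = 1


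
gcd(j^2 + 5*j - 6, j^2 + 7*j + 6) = j + 6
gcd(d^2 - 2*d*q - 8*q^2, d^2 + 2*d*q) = d + 2*q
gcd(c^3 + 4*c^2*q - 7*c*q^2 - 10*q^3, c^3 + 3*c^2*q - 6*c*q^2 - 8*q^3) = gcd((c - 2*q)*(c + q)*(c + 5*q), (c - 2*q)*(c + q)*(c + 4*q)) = -c^2 + c*q + 2*q^2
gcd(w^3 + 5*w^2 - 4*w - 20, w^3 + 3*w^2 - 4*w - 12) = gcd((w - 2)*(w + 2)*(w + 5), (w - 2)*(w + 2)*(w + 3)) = w^2 - 4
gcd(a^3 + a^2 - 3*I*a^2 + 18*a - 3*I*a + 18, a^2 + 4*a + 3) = a + 1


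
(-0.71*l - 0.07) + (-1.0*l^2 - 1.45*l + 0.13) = -1.0*l^2 - 2.16*l + 0.06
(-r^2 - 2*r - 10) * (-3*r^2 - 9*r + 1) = 3*r^4 + 15*r^3 + 47*r^2 + 88*r - 10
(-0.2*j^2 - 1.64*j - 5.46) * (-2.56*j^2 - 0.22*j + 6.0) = 0.512*j^4 + 4.2424*j^3 + 13.1384*j^2 - 8.6388*j - 32.76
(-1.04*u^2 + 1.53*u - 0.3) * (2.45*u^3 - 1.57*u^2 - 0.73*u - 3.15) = -2.548*u^5 + 5.3813*u^4 - 2.3779*u^3 + 2.6301*u^2 - 4.6005*u + 0.945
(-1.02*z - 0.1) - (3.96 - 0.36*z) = -0.66*z - 4.06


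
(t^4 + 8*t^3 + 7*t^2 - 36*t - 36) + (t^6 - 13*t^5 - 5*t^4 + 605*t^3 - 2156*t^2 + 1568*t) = t^6 - 13*t^5 - 4*t^4 + 613*t^3 - 2149*t^2 + 1532*t - 36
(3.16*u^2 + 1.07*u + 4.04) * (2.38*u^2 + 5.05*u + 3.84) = 7.5208*u^4 + 18.5046*u^3 + 27.1531*u^2 + 24.5108*u + 15.5136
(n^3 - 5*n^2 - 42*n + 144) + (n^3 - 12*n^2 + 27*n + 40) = 2*n^3 - 17*n^2 - 15*n + 184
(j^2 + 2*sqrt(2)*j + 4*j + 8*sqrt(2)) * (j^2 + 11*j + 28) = j^4 + 2*sqrt(2)*j^3 + 15*j^3 + 30*sqrt(2)*j^2 + 72*j^2 + 112*j + 144*sqrt(2)*j + 224*sqrt(2)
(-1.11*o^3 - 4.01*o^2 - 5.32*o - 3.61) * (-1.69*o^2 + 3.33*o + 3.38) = 1.8759*o^5 + 3.0806*o^4 - 8.1143*o^3 - 25.1685*o^2 - 30.0029*o - 12.2018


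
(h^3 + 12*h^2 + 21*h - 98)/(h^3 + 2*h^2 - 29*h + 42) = (h + 7)/(h - 3)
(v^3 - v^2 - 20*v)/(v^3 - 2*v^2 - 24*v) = (v - 5)/(v - 6)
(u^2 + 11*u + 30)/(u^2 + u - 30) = (u + 5)/(u - 5)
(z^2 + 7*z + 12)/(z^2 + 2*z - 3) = (z + 4)/(z - 1)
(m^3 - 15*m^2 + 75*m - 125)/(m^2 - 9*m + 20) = (m^2 - 10*m + 25)/(m - 4)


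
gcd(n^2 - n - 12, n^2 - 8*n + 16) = n - 4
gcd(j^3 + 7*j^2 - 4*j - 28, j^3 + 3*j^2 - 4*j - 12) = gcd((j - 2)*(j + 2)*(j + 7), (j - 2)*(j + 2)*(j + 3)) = j^2 - 4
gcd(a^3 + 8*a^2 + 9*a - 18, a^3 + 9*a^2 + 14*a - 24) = a^2 + 5*a - 6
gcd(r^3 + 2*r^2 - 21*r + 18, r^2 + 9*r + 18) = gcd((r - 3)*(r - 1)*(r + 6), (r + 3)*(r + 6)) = r + 6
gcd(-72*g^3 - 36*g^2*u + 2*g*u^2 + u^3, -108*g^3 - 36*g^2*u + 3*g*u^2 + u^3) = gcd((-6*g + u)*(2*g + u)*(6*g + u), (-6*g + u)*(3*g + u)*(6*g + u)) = -36*g^2 + u^2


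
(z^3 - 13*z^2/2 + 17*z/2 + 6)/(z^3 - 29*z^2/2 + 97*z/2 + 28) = (z^2 - 7*z + 12)/(z^2 - 15*z + 56)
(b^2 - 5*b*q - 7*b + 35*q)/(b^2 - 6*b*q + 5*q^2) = (7 - b)/(-b + q)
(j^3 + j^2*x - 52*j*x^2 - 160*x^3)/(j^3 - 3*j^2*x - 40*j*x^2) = (j + 4*x)/j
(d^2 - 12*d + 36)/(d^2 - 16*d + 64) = (d^2 - 12*d + 36)/(d^2 - 16*d + 64)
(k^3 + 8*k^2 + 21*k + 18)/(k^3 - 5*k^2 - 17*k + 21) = (k^2 + 5*k + 6)/(k^2 - 8*k + 7)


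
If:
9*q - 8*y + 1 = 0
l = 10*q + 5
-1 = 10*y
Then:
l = 3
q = -1/5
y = -1/10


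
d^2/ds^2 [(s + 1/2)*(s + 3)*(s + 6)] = 6*s + 19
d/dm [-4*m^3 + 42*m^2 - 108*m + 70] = -12*m^2 + 84*m - 108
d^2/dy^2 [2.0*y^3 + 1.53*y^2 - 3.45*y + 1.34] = 12.0*y + 3.06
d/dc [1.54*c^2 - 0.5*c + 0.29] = 3.08*c - 0.5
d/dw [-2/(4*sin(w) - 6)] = 2*cos(w)/(2*sin(w) - 3)^2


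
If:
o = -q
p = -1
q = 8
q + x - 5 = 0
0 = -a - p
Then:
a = 1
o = -8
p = -1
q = 8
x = -3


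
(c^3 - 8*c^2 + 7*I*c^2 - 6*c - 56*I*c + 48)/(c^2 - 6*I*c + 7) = (c^2 + c*(-8 + 6*I) - 48*I)/(c - 7*I)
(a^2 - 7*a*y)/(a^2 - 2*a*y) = (a - 7*y)/(a - 2*y)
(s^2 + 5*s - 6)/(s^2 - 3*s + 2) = (s + 6)/(s - 2)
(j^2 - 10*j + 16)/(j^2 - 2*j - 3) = (-j^2 + 10*j - 16)/(-j^2 + 2*j + 3)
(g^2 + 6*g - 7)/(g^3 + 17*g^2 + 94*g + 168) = (g - 1)/(g^2 + 10*g + 24)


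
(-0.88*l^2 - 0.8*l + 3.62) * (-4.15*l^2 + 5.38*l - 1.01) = 3.652*l^4 - 1.4144*l^3 - 18.4382*l^2 + 20.2836*l - 3.6562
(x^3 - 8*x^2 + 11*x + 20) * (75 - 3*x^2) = -3*x^5 + 24*x^4 + 42*x^3 - 660*x^2 + 825*x + 1500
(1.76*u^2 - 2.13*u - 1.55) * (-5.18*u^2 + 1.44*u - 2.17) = -9.1168*u^4 + 13.5678*u^3 + 1.1426*u^2 + 2.3901*u + 3.3635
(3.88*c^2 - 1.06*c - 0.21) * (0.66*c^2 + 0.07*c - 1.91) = 2.5608*c^4 - 0.428*c^3 - 7.6236*c^2 + 2.0099*c + 0.4011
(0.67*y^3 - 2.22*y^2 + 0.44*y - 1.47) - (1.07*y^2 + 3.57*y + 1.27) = 0.67*y^3 - 3.29*y^2 - 3.13*y - 2.74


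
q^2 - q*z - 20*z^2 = (q - 5*z)*(q + 4*z)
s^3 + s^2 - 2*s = s*(s - 1)*(s + 2)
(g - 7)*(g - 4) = g^2 - 11*g + 28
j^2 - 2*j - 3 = (j - 3)*(j + 1)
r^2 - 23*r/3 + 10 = (r - 6)*(r - 5/3)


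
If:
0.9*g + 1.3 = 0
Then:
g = -1.44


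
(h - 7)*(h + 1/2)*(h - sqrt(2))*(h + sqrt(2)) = h^4 - 13*h^3/2 - 11*h^2/2 + 13*h + 7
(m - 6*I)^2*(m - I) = m^3 - 13*I*m^2 - 48*m + 36*I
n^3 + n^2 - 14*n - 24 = (n - 4)*(n + 2)*(n + 3)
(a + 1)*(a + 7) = a^2 + 8*a + 7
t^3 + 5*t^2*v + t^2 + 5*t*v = t*(t + 1)*(t + 5*v)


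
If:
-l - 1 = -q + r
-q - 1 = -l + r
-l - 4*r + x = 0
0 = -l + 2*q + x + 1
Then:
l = 3/2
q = 3/2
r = -1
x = -5/2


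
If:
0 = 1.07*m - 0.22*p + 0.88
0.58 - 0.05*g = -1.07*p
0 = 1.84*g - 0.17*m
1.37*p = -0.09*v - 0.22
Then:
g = -0.09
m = -0.93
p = -0.55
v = 5.87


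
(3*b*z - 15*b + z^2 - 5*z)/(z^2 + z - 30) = (3*b + z)/(z + 6)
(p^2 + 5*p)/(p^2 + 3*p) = (p + 5)/(p + 3)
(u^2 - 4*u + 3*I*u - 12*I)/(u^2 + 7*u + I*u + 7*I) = (u^2 + u*(-4 + 3*I) - 12*I)/(u^2 + u*(7 + I) + 7*I)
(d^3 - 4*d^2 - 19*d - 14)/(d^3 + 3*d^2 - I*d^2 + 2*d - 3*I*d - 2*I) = (d - 7)/(d - I)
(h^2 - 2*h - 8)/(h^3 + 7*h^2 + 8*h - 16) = (h^2 - 2*h - 8)/(h^3 + 7*h^2 + 8*h - 16)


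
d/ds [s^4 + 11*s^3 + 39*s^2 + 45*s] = 4*s^3 + 33*s^2 + 78*s + 45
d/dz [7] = 0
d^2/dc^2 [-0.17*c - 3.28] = 0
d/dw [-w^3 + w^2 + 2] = w*(2 - 3*w)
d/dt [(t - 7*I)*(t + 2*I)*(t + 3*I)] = 3*t^2 - 4*I*t + 29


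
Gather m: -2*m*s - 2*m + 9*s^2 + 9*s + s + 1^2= m*(-2*s - 2) + 9*s^2 + 10*s + 1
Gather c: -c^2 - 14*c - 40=-c^2 - 14*c - 40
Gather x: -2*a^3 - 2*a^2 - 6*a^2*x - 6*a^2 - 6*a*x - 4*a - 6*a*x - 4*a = -2*a^3 - 8*a^2 - 8*a + x*(-6*a^2 - 12*a)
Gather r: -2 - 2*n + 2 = -2*n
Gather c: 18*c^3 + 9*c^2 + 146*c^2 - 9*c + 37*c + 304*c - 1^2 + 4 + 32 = 18*c^3 + 155*c^2 + 332*c + 35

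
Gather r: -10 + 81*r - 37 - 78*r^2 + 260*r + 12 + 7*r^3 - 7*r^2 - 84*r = 7*r^3 - 85*r^2 + 257*r - 35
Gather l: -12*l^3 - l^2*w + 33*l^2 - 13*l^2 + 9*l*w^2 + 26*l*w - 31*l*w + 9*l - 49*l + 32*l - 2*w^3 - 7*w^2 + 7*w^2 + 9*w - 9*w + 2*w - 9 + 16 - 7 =-12*l^3 + l^2*(20 - w) + l*(9*w^2 - 5*w - 8) - 2*w^3 + 2*w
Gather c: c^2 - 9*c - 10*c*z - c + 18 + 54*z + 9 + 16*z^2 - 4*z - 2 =c^2 + c*(-10*z - 10) + 16*z^2 + 50*z + 25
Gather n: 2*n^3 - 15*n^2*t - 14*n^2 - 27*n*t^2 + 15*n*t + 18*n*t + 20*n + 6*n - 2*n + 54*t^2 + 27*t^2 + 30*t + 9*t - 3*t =2*n^3 + n^2*(-15*t - 14) + n*(-27*t^2 + 33*t + 24) + 81*t^2 + 36*t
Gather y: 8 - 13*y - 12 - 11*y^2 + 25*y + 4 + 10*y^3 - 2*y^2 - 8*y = 10*y^3 - 13*y^2 + 4*y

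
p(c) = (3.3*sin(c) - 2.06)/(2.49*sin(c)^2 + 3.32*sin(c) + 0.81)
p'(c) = (-4.98*sin(c)*cos(c) - 3.32*cos(c))*(3.3*sin(c) - 2.06)/(2.49*sin(c)^2 + 3.32*sin(c) + 0.81)^2 + 3.3*cos(c)/(2.49*sin(c)^2 + 3.32*sin(c) + 0.81)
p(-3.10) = -3.25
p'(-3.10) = -19.82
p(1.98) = 0.16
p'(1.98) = -0.13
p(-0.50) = 17.40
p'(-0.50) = 54.16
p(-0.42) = 26.25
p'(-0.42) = 214.91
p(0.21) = -0.85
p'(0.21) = 4.26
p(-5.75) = -0.12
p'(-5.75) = 1.10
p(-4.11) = 0.13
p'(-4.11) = -0.26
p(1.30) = 0.18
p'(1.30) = 0.08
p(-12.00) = -0.09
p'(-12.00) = 0.98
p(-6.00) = -0.59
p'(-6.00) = 3.02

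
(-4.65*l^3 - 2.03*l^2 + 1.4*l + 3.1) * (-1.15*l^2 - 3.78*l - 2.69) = 5.3475*l^5 + 19.9115*l^4 + 18.5719*l^3 - 3.3963*l^2 - 15.484*l - 8.339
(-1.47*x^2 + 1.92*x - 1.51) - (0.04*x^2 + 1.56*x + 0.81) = -1.51*x^2 + 0.36*x - 2.32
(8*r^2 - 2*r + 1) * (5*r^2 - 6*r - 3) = 40*r^4 - 58*r^3 - 7*r^2 - 3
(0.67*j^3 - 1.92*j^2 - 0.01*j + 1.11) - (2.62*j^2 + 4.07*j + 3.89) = 0.67*j^3 - 4.54*j^2 - 4.08*j - 2.78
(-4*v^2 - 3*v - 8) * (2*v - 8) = -8*v^3 + 26*v^2 + 8*v + 64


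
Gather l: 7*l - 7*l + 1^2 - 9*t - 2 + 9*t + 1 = 0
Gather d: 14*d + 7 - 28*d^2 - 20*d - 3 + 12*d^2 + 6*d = 4 - 16*d^2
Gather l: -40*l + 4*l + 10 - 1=9 - 36*l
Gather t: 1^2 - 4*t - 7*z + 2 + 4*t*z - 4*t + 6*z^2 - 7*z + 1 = t*(4*z - 8) + 6*z^2 - 14*z + 4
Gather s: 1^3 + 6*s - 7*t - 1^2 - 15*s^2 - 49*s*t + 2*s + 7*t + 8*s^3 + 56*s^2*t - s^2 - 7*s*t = 8*s^3 + s^2*(56*t - 16) + s*(8 - 56*t)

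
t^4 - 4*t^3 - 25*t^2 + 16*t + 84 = (t - 7)*(t - 2)*(t + 2)*(t + 3)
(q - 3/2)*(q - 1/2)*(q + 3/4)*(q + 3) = q^4 + 7*q^3/4 - 9*q^2/2 - 27*q/16 + 27/16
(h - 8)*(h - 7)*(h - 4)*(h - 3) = h^4 - 22*h^3 + 173*h^2 - 572*h + 672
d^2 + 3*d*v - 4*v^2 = (d - v)*(d + 4*v)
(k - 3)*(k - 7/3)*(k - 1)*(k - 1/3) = k^4 - 20*k^3/3 + 130*k^2/9 - 100*k/9 + 7/3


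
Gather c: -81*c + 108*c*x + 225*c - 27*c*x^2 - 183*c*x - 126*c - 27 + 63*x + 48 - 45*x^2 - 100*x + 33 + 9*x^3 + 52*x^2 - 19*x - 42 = c*(-27*x^2 - 75*x + 18) + 9*x^3 + 7*x^2 - 56*x + 12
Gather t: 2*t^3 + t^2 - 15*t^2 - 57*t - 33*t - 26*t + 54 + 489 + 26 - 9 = 2*t^3 - 14*t^2 - 116*t + 560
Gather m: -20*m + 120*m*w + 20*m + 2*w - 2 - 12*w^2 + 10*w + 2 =120*m*w - 12*w^2 + 12*w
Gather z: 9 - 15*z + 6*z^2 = 6*z^2 - 15*z + 9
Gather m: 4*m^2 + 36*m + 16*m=4*m^2 + 52*m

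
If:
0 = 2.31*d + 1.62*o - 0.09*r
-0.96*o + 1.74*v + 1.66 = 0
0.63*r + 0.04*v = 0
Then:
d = -1.27357761286333*v - 1.21266233766234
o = 1.8125*v + 1.72916666666667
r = -0.0634920634920635*v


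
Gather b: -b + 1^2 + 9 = 10 - b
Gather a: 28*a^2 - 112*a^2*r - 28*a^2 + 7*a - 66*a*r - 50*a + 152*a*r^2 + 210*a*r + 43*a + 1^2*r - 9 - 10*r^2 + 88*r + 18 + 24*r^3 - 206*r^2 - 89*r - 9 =-112*a^2*r + a*(152*r^2 + 144*r) + 24*r^3 - 216*r^2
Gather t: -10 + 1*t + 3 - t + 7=0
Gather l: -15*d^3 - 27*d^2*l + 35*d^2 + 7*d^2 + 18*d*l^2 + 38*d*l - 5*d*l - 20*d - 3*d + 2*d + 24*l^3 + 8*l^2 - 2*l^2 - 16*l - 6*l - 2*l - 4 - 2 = -15*d^3 + 42*d^2 - 21*d + 24*l^3 + l^2*(18*d + 6) + l*(-27*d^2 + 33*d - 24) - 6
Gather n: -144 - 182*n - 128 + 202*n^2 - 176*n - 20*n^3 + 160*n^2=-20*n^3 + 362*n^2 - 358*n - 272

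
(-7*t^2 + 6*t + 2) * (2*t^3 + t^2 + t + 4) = -14*t^5 + 5*t^4 + 3*t^3 - 20*t^2 + 26*t + 8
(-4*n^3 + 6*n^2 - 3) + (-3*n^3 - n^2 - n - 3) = -7*n^3 + 5*n^2 - n - 6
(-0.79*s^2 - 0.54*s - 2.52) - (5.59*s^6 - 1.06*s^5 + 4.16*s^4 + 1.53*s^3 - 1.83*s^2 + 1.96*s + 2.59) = -5.59*s^6 + 1.06*s^5 - 4.16*s^4 - 1.53*s^3 + 1.04*s^2 - 2.5*s - 5.11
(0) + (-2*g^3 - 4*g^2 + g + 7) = -2*g^3 - 4*g^2 + g + 7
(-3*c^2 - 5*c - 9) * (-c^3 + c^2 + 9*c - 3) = 3*c^5 + 2*c^4 - 23*c^3 - 45*c^2 - 66*c + 27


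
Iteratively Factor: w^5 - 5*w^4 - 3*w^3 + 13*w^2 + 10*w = (w + 1)*(w^4 - 6*w^3 + 3*w^2 + 10*w) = w*(w + 1)*(w^3 - 6*w^2 + 3*w + 10) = w*(w - 5)*(w + 1)*(w^2 - w - 2) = w*(w - 5)*(w + 1)^2*(w - 2)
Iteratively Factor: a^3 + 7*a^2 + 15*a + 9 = (a + 3)*(a^2 + 4*a + 3) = (a + 3)^2*(a + 1)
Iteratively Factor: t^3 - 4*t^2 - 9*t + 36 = (t + 3)*(t^2 - 7*t + 12) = (t - 4)*(t + 3)*(t - 3)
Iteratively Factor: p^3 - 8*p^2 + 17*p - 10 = (p - 1)*(p^2 - 7*p + 10) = (p - 2)*(p - 1)*(p - 5)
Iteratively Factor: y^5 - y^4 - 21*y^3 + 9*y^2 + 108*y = (y)*(y^4 - y^3 - 21*y^2 + 9*y + 108) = y*(y - 3)*(y^3 + 2*y^2 - 15*y - 36) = y*(y - 3)*(y + 3)*(y^2 - y - 12) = y*(y - 3)*(y + 3)^2*(y - 4)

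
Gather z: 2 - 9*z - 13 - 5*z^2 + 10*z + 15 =-5*z^2 + z + 4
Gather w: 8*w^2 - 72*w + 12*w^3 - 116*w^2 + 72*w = 12*w^3 - 108*w^2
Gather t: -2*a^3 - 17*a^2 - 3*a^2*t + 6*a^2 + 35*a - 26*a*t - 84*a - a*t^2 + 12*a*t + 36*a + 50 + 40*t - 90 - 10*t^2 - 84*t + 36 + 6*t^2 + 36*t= -2*a^3 - 11*a^2 - 13*a + t^2*(-a - 4) + t*(-3*a^2 - 14*a - 8) - 4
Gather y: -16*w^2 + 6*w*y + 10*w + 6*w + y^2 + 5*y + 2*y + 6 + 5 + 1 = -16*w^2 + 16*w + y^2 + y*(6*w + 7) + 12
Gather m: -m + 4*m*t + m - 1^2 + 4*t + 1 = 4*m*t + 4*t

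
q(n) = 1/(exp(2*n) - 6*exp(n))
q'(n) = (-2*exp(2*n) + 6*exp(n))/(exp(2*n) - 6*exp(n))^2 = 2*(3 - exp(n))*exp(-n)/(exp(n) - 6)^2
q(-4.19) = -11.03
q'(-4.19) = 11.00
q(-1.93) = -1.18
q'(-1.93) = 1.15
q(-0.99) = -0.48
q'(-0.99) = 0.45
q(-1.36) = -0.68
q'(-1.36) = 0.65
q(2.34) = 0.02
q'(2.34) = -0.07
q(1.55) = -0.16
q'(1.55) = -0.44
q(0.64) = -0.13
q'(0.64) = 0.07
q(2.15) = 0.05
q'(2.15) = -0.19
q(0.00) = -0.20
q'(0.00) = 0.16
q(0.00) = -0.20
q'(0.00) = 0.16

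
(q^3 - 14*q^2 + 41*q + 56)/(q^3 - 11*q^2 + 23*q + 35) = (q - 8)/(q - 5)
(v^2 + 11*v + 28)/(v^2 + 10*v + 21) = (v + 4)/(v + 3)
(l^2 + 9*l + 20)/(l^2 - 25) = (l + 4)/(l - 5)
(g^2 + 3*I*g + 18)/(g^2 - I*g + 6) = (g + 6*I)/(g + 2*I)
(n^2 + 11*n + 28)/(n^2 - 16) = (n + 7)/(n - 4)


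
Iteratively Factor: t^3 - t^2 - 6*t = (t + 2)*(t^2 - 3*t) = (t - 3)*(t + 2)*(t)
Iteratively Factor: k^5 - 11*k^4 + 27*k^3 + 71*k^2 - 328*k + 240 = (k - 4)*(k^4 - 7*k^3 - k^2 + 67*k - 60) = (k - 4)*(k + 3)*(k^3 - 10*k^2 + 29*k - 20) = (k - 4)^2*(k + 3)*(k^2 - 6*k + 5) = (k - 5)*(k - 4)^2*(k + 3)*(k - 1)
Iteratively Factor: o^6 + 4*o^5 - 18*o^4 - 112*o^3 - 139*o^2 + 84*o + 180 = (o + 2)*(o^5 + 2*o^4 - 22*o^3 - 68*o^2 - 3*o + 90) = (o + 2)^2*(o^4 - 22*o^2 - 24*o + 45) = (o - 1)*(o + 2)^2*(o^3 + o^2 - 21*o - 45) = (o - 1)*(o + 2)^2*(o + 3)*(o^2 - 2*o - 15) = (o - 1)*(o + 2)^2*(o + 3)^2*(o - 5)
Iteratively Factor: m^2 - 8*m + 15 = (m - 5)*(m - 3)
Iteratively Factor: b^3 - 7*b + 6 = (b + 3)*(b^2 - 3*b + 2) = (b - 1)*(b + 3)*(b - 2)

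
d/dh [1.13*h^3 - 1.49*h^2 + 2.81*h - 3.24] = 3.39*h^2 - 2.98*h + 2.81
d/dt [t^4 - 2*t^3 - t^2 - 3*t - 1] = 4*t^3 - 6*t^2 - 2*t - 3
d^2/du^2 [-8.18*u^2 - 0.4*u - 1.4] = -16.3600000000000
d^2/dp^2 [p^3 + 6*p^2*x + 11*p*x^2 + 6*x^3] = 6*p + 12*x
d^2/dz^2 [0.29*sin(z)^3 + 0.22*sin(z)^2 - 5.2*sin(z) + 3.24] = 4.9825*sin(z) + 0.6525*sin(3*z) + 0.44*cos(2*z)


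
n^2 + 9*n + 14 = (n + 2)*(n + 7)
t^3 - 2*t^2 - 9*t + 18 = (t - 3)*(t - 2)*(t + 3)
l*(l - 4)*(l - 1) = l^3 - 5*l^2 + 4*l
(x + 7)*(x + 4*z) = x^2 + 4*x*z + 7*x + 28*z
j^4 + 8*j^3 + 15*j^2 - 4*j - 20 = (j - 1)*(j + 2)^2*(j + 5)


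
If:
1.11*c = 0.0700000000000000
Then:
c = 0.06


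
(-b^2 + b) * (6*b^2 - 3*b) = -6*b^4 + 9*b^3 - 3*b^2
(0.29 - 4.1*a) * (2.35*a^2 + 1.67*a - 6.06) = -9.635*a^3 - 6.1655*a^2 + 25.3303*a - 1.7574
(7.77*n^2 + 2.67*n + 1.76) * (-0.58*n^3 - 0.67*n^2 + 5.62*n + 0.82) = -4.5066*n^5 - 6.7545*n^4 + 40.8577*n^3 + 20.1976*n^2 + 12.0806*n + 1.4432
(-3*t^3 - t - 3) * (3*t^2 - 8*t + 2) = -9*t^5 + 24*t^4 - 9*t^3 - t^2 + 22*t - 6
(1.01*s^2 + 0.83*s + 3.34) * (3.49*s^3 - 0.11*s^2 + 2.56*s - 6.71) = 3.5249*s^5 + 2.7856*s^4 + 14.1509*s^3 - 5.0197*s^2 + 2.9811*s - 22.4114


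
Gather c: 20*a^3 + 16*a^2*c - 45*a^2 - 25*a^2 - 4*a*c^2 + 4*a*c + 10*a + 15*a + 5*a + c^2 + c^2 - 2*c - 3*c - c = 20*a^3 - 70*a^2 + 30*a + c^2*(2 - 4*a) + c*(16*a^2 + 4*a - 6)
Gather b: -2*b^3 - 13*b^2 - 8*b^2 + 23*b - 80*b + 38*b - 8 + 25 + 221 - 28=-2*b^3 - 21*b^2 - 19*b + 210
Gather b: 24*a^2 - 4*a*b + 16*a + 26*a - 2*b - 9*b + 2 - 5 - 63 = 24*a^2 + 42*a + b*(-4*a - 11) - 66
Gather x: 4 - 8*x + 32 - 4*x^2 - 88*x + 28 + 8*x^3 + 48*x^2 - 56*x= 8*x^3 + 44*x^2 - 152*x + 64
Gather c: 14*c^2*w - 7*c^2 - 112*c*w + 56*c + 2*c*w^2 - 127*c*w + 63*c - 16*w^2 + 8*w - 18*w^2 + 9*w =c^2*(14*w - 7) + c*(2*w^2 - 239*w + 119) - 34*w^2 + 17*w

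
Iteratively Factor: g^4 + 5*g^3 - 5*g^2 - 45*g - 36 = (g + 3)*(g^3 + 2*g^2 - 11*g - 12) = (g + 1)*(g + 3)*(g^2 + g - 12) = (g + 1)*(g + 3)*(g + 4)*(g - 3)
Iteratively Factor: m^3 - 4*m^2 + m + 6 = (m + 1)*(m^2 - 5*m + 6) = (m - 2)*(m + 1)*(m - 3)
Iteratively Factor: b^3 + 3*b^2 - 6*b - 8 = (b + 4)*(b^2 - b - 2) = (b + 1)*(b + 4)*(b - 2)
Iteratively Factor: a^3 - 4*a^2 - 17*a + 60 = (a - 5)*(a^2 + a - 12) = (a - 5)*(a - 3)*(a + 4)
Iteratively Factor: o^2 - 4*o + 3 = (o - 1)*(o - 3)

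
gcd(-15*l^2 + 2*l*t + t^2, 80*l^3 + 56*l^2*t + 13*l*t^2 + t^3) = 5*l + t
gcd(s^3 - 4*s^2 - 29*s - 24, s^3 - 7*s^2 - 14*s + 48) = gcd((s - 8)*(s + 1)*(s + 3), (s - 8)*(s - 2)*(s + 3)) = s^2 - 5*s - 24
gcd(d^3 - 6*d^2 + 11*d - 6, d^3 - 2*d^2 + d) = d - 1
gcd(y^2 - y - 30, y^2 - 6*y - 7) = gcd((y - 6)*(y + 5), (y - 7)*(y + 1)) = 1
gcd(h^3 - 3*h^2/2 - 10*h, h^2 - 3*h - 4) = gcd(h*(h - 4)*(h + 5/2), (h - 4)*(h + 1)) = h - 4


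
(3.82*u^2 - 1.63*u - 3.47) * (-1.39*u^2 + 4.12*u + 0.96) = -5.3098*u^4 + 18.0041*u^3 + 1.7749*u^2 - 15.8612*u - 3.3312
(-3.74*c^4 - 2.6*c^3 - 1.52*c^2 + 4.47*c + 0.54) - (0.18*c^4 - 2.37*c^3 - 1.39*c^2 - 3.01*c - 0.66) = -3.92*c^4 - 0.23*c^3 - 0.13*c^2 + 7.48*c + 1.2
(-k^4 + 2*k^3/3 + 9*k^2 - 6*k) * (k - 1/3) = -k^5 + k^4 + 79*k^3/9 - 9*k^2 + 2*k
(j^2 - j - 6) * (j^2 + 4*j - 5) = j^4 + 3*j^3 - 15*j^2 - 19*j + 30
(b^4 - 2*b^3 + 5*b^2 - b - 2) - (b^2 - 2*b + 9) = b^4 - 2*b^3 + 4*b^2 + b - 11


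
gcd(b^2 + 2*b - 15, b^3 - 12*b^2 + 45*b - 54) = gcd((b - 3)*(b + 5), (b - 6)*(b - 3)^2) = b - 3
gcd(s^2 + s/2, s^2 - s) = s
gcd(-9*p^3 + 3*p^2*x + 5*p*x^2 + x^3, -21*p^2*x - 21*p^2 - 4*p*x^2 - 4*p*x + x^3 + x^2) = 3*p + x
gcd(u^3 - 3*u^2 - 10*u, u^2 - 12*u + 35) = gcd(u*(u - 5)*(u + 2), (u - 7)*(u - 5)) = u - 5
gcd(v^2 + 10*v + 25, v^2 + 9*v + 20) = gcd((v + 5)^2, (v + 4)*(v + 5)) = v + 5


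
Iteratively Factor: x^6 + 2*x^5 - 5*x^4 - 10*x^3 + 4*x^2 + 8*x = (x)*(x^5 + 2*x^4 - 5*x^3 - 10*x^2 + 4*x + 8) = x*(x + 1)*(x^4 + x^3 - 6*x^2 - 4*x + 8) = x*(x + 1)*(x + 2)*(x^3 - x^2 - 4*x + 4) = x*(x - 2)*(x + 1)*(x + 2)*(x^2 + x - 2) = x*(x - 2)*(x + 1)*(x + 2)^2*(x - 1)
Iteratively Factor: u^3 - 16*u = (u + 4)*(u^2 - 4*u) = u*(u + 4)*(u - 4)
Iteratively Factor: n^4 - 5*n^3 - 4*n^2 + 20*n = (n - 5)*(n^3 - 4*n) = (n - 5)*(n + 2)*(n^2 - 2*n) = n*(n - 5)*(n + 2)*(n - 2)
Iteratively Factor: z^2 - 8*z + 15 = (z - 5)*(z - 3)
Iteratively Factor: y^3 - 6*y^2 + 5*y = (y - 1)*(y^2 - 5*y) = (y - 5)*(y - 1)*(y)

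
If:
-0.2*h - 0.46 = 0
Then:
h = -2.30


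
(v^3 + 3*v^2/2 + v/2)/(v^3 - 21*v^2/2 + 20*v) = (2*v^2 + 3*v + 1)/(2*v^2 - 21*v + 40)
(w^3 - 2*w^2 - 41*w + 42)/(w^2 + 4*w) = (w^3 - 2*w^2 - 41*w + 42)/(w*(w + 4))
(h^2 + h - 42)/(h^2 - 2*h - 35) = (-h^2 - h + 42)/(-h^2 + 2*h + 35)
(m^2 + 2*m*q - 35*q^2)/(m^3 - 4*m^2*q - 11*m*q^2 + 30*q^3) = (-m - 7*q)/(-m^2 - m*q + 6*q^2)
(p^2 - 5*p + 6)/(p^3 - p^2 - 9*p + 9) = (p - 2)/(p^2 + 2*p - 3)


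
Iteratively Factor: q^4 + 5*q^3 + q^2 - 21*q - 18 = (q + 3)*(q^3 + 2*q^2 - 5*q - 6) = (q - 2)*(q + 3)*(q^2 + 4*q + 3) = (q - 2)*(q + 1)*(q + 3)*(q + 3)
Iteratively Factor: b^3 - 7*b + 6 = (b - 2)*(b^2 + 2*b - 3) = (b - 2)*(b - 1)*(b + 3)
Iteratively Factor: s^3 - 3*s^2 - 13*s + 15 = (s + 3)*(s^2 - 6*s + 5) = (s - 5)*(s + 3)*(s - 1)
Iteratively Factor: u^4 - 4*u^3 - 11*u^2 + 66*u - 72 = (u - 2)*(u^3 - 2*u^2 - 15*u + 36) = (u - 3)*(u - 2)*(u^2 + u - 12) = (u - 3)^2*(u - 2)*(u + 4)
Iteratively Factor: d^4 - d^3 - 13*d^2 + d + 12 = (d - 4)*(d^3 + 3*d^2 - d - 3) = (d - 4)*(d + 1)*(d^2 + 2*d - 3) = (d - 4)*(d + 1)*(d + 3)*(d - 1)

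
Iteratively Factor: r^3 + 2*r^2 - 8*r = (r + 4)*(r^2 - 2*r) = r*(r + 4)*(r - 2)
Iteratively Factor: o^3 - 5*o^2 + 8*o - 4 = (o - 1)*(o^2 - 4*o + 4) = (o - 2)*(o - 1)*(o - 2)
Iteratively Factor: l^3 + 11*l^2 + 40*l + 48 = (l + 3)*(l^2 + 8*l + 16) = (l + 3)*(l + 4)*(l + 4)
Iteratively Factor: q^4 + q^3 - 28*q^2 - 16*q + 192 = (q + 4)*(q^3 - 3*q^2 - 16*q + 48) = (q + 4)^2*(q^2 - 7*q + 12) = (q - 4)*(q + 4)^2*(q - 3)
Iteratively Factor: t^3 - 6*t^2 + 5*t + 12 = (t + 1)*(t^2 - 7*t + 12) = (t - 4)*(t + 1)*(t - 3)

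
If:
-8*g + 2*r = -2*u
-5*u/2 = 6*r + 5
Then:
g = 7*u/48 - 5/24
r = -5*u/12 - 5/6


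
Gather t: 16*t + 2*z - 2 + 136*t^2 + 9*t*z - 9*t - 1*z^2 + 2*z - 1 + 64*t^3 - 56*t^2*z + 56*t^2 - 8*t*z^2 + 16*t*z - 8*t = 64*t^3 + t^2*(192 - 56*z) + t*(-8*z^2 + 25*z - 1) - z^2 + 4*z - 3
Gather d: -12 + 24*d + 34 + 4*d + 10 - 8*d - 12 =20*d + 20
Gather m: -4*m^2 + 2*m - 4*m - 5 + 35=-4*m^2 - 2*m + 30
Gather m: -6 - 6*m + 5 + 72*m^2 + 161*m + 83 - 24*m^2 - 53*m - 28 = 48*m^2 + 102*m + 54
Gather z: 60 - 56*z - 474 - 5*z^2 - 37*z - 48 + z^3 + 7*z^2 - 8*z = z^3 + 2*z^2 - 101*z - 462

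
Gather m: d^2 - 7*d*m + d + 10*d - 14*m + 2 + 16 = d^2 + 11*d + m*(-7*d - 14) + 18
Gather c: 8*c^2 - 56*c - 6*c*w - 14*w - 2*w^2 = 8*c^2 + c*(-6*w - 56) - 2*w^2 - 14*w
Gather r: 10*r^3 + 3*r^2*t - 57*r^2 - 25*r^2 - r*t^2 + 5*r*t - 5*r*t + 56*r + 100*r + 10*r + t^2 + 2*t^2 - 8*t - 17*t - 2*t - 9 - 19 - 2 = 10*r^3 + r^2*(3*t - 82) + r*(166 - t^2) + 3*t^2 - 27*t - 30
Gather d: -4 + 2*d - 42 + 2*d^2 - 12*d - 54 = 2*d^2 - 10*d - 100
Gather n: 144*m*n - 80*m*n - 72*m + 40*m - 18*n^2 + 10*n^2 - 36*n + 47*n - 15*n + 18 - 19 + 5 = -32*m - 8*n^2 + n*(64*m - 4) + 4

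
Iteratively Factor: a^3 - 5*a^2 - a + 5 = (a - 5)*(a^2 - 1) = (a - 5)*(a - 1)*(a + 1)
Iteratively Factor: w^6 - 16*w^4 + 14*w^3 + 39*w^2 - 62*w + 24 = (w - 1)*(w^5 + w^4 - 15*w^3 - w^2 + 38*w - 24) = (w - 3)*(w - 1)*(w^4 + 4*w^3 - 3*w^2 - 10*w + 8) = (w - 3)*(w - 1)*(w + 4)*(w^3 - 3*w + 2) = (w - 3)*(w - 1)^2*(w + 4)*(w^2 + w - 2) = (w - 3)*(w - 1)^3*(w + 4)*(w + 2)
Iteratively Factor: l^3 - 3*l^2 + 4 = (l - 2)*(l^2 - l - 2) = (l - 2)*(l + 1)*(l - 2)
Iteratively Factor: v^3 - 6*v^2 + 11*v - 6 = (v - 1)*(v^2 - 5*v + 6) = (v - 3)*(v - 1)*(v - 2)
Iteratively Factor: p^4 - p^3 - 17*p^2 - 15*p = (p + 1)*(p^3 - 2*p^2 - 15*p) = (p - 5)*(p + 1)*(p^2 + 3*p) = (p - 5)*(p + 1)*(p + 3)*(p)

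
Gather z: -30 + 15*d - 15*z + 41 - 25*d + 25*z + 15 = -10*d + 10*z + 26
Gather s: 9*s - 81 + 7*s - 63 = 16*s - 144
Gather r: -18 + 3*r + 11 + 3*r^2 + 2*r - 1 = 3*r^2 + 5*r - 8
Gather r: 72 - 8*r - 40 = 32 - 8*r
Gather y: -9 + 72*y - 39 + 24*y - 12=96*y - 60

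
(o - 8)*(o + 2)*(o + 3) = o^3 - 3*o^2 - 34*o - 48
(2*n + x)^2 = 4*n^2 + 4*n*x + x^2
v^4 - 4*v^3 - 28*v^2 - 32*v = v*(v - 8)*(v + 2)^2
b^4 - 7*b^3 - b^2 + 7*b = b*(b - 7)*(b - 1)*(b + 1)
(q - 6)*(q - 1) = q^2 - 7*q + 6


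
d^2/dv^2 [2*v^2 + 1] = 4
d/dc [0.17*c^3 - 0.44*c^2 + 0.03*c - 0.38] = 0.51*c^2 - 0.88*c + 0.03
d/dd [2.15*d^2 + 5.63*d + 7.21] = 4.3*d + 5.63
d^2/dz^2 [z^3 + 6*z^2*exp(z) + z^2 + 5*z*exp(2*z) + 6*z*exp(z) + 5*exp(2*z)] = 6*z^2*exp(z) + 20*z*exp(2*z) + 30*z*exp(z) + 6*z + 40*exp(2*z) + 24*exp(z) + 2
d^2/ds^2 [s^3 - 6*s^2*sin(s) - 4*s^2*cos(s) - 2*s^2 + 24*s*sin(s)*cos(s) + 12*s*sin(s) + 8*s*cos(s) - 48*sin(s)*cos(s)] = 6*s^2*sin(s) + 4*s^2*cos(s) + 4*s*sin(s) - 48*s*sin(2*s) - 32*s*cos(s) + 6*s - 28*sin(s) + 96*sin(2*s) + 16*cos(s) + 48*cos(2*s) - 4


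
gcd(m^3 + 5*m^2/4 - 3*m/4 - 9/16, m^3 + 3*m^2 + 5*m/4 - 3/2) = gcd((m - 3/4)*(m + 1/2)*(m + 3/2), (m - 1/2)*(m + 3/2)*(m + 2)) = m + 3/2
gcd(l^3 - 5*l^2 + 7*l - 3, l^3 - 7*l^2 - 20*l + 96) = l - 3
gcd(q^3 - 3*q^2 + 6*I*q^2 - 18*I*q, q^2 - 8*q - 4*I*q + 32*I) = 1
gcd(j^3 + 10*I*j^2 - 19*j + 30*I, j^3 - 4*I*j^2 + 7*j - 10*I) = j - I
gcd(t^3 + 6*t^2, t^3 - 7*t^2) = t^2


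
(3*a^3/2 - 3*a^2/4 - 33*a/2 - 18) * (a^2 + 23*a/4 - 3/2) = 3*a^5/2 + 63*a^4/8 - 369*a^3/16 - 447*a^2/4 - 315*a/4 + 27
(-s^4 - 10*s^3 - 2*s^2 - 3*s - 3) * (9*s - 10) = -9*s^5 - 80*s^4 + 82*s^3 - 7*s^2 + 3*s + 30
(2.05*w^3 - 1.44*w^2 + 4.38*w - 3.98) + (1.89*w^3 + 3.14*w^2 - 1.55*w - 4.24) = 3.94*w^3 + 1.7*w^2 + 2.83*w - 8.22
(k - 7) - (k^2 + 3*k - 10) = -k^2 - 2*k + 3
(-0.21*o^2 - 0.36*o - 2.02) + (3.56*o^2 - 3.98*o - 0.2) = 3.35*o^2 - 4.34*o - 2.22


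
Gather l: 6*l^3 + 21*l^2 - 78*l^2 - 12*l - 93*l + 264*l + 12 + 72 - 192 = 6*l^3 - 57*l^2 + 159*l - 108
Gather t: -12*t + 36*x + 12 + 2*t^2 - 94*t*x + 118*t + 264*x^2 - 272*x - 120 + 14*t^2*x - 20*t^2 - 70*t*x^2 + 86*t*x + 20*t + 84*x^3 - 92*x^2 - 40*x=t^2*(14*x - 18) + t*(-70*x^2 - 8*x + 126) + 84*x^3 + 172*x^2 - 276*x - 108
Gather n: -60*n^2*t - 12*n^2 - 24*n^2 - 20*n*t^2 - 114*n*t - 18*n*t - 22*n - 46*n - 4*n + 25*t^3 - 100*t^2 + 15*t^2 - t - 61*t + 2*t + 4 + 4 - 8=n^2*(-60*t - 36) + n*(-20*t^2 - 132*t - 72) + 25*t^3 - 85*t^2 - 60*t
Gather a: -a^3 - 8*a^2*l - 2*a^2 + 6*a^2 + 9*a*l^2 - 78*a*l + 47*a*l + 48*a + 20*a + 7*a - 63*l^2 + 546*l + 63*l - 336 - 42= -a^3 + a^2*(4 - 8*l) + a*(9*l^2 - 31*l + 75) - 63*l^2 + 609*l - 378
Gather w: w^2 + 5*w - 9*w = w^2 - 4*w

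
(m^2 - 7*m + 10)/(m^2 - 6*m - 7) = (-m^2 + 7*m - 10)/(-m^2 + 6*m + 7)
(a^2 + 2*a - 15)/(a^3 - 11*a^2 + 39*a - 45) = (a + 5)/(a^2 - 8*a + 15)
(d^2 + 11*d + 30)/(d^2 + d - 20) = (d + 6)/(d - 4)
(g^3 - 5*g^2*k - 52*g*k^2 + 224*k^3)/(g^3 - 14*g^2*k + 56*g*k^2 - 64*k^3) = (g + 7*k)/(g - 2*k)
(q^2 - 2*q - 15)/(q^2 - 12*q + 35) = (q + 3)/(q - 7)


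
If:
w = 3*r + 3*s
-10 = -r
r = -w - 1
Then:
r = 10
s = -41/3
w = -11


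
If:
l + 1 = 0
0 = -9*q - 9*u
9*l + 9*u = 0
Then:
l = -1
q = -1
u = 1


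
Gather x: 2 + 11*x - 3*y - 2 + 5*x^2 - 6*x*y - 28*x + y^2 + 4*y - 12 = 5*x^2 + x*(-6*y - 17) + y^2 + y - 12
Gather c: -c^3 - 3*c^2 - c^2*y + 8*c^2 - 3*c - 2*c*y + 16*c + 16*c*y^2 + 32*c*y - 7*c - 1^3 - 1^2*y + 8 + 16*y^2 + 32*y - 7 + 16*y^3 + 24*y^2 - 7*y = -c^3 + c^2*(5 - y) + c*(16*y^2 + 30*y + 6) + 16*y^3 + 40*y^2 + 24*y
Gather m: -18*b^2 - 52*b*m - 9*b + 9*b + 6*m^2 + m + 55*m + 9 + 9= -18*b^2 + 6*m^2 + m*(56 - 52*b) + 18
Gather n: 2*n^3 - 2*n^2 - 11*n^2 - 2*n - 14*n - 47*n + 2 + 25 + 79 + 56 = 2*n^3 - 13*n^2 - 63*n + 162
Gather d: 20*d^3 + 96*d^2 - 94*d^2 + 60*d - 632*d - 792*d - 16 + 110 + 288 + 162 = 20*d^3 + 2*d^2 - 1364*d + 544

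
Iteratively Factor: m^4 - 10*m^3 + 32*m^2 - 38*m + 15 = (m - 1)*(m^3 - 9*m^2 + 23*m - 15) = (m - 1)^2*(m^2 - 8*m + 15) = (m - 5)*(m - 1)^2*(m - 3)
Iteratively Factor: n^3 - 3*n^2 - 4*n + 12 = (n + 2)*(n^2 - 5*n + 6) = (n - 3)*(n + 2)*(n - 2)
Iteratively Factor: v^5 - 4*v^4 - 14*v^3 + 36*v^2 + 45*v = (v - 5)*(v^4 + v^3 - 9*v^2 - 9*v) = (v - 5)*(v - 3)*(v^3 + 4*v^2 + 3*v) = (v - 5)*(v - 3)*(v + 1)*(v^2 + 3*v) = v*(v - 5)*(v - 3)*(v + 1)*(v + 3)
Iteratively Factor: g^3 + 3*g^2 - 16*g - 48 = (g + 3)*(g^2 - 16) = (g + 3)*(g + 4)*(g - 4)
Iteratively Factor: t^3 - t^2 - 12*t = (t - 4)*(t^2 + 3*t) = t*(t - 4)*(t + 3)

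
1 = 1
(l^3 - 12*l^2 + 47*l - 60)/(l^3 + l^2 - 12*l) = (l^2 - 9*l + 20)/(l*(l + 4))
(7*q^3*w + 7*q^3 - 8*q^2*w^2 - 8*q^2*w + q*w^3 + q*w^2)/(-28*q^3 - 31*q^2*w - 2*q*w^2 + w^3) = q*(-q*w - q + w^2 + w)/(4*q^2 + 5*q*w + w^2)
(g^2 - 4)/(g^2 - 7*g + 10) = (g + 2)/(g - 5)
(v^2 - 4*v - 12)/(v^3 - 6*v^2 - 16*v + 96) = (v + 2)/(v^2 - 16)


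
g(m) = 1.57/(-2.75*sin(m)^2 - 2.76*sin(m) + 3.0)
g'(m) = 1.57*(5.5*sin(m)*cos(m) + 2.76*cos(m))/(-2.75*sin(m)^2 - 2.76*sin(m) + 3.0)^2 = (8.635*sin(m) + 4.3332)*cos(m)/(2.75*sin(m)^2 + 2.76*sin(m) - 3.0)^2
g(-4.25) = -0.94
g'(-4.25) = -1.92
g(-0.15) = 0.47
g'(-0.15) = 0.27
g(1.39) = -0.66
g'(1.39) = 0.41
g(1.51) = -0.63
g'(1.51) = 0.13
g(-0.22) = 0.45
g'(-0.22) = 0.20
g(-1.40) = 0.51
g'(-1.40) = -0.08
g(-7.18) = 0.45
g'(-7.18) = -0.12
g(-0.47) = 0.43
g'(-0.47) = 0.03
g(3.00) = 0.61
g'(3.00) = -0.84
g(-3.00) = 0.47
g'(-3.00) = -0.28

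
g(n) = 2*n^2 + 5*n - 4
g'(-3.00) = -7.00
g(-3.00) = -1.00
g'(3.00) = 17.00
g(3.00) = 29.00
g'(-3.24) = -7.96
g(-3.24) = 0.80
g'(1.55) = 11.20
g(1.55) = 8.56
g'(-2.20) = -3.80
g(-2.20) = -5.32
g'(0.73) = 7.92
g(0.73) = 0.72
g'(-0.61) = 2.56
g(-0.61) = -6.31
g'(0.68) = 7.72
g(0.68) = 0.32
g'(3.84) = 20.36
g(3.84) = 44.69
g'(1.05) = 9.20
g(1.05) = 3.46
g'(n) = 4*n + 5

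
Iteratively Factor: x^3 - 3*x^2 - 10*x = (x - 5)*(x^2 + 2*x) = x*(x - 5)*(x + 2)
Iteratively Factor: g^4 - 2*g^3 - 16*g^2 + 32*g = (g - 2)*(g^3 - 16*g) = g*(g - 2)*(g^2 - 16) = g*(g - 4)*(g - 2)*(g + 4)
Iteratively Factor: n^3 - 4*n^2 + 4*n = (n - 2)*(n^2 - 2*n) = (n - 2)^2*(n)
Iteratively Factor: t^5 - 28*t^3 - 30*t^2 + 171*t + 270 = (t + 2)*(t^4 - 2*t^3 - 24*t^2 + 18*t + 135) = (t - 5)*(t + 2)*(t^3 + 3*t^2 - 9*t - 27) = (t - 5)*(t - 3)*(t + 2)*(t^2 + 6*t + 9) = (t - 5)*(t - 3)*(t + 2)*(t + 3)*(t + 3)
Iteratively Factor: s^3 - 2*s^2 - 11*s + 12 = (s - 4)*(s^2 + 2*s - 3) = (s - 4)*(s + 3)*(s - 1)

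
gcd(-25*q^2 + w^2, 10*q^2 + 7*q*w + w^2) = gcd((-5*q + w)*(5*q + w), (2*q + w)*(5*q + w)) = 5*q + w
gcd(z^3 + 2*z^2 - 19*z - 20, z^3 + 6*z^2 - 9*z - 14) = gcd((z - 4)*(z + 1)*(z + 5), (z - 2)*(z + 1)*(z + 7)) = z + 1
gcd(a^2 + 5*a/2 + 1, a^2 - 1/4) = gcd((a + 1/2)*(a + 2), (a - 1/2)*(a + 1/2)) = a + 1/2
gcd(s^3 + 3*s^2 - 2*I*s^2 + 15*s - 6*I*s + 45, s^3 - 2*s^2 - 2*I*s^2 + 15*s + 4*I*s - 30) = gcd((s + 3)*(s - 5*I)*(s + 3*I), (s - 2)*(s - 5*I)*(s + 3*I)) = s^2 - 2*I*s + 15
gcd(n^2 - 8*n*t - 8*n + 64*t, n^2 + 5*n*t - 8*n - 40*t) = n - 8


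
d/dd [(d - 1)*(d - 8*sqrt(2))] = 2*d - 8*sqrt(2) - 1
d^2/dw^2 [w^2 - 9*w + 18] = 2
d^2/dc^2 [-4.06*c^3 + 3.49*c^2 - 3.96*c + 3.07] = 6.98 - 24.36*c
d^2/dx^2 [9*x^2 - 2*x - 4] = 18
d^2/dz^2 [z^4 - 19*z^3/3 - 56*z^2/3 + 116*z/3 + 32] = 12*z^2 - 38*z - 112/3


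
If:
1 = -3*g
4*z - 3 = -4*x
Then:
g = -1/3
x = 3/4 - z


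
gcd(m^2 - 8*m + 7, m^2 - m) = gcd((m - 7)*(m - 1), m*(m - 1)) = m - 1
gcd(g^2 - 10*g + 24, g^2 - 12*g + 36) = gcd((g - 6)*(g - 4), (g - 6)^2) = g - 6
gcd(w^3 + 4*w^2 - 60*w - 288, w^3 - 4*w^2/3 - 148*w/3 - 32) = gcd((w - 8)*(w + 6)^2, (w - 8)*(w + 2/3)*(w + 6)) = w^2 - 2*w - 48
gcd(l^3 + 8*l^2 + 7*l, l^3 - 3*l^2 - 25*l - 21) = l + 1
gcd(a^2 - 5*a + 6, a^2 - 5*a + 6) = a^2 - 5*a + 6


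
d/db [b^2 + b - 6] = 2*b + 1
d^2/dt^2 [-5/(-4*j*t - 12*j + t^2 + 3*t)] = 10*(4*j*t + 12*j - t^2 - 3*t + (-4*j + 2*t + 3)^2)/(4*j*t + 12*j - t^2 - 3*t)^3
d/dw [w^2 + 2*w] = 2*w + 2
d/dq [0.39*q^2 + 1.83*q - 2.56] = 0.78*q + 1.83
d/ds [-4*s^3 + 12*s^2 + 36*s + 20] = -12*s^2 + 24*s + 36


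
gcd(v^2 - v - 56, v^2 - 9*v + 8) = v - 8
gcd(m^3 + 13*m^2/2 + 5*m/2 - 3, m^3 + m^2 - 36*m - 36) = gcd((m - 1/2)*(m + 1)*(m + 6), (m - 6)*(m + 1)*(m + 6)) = m^2 + 7*m + 6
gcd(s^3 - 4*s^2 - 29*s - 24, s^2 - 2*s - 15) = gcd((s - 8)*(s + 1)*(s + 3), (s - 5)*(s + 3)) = s + 3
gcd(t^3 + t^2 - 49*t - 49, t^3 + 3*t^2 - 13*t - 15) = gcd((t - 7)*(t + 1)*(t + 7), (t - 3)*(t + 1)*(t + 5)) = t + 1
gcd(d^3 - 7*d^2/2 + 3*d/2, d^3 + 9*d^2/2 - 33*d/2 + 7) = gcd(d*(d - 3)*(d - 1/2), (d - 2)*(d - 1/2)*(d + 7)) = d - 1/2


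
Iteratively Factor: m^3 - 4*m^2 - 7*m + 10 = (m + 2)*(m^2 - 6*m + 5) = (m - 1)*(m + 2)*(m - 5)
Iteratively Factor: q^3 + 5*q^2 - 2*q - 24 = (q - 2)*(q^2 + 7*q + 12) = (q - 2)*(q + 4)*(q + 3)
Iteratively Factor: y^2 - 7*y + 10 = (y - 2)*(y - 5)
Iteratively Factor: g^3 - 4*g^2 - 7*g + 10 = (g - 1)*(g^2 - 3*g - 10) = (g - 1)*(g + 2)*(g - 5)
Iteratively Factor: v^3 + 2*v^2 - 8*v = (v - 2)*(v^2 + 4*v) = (v - 2)*(v + 4)*(v)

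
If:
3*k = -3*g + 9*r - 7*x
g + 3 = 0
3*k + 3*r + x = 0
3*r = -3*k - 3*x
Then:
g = -3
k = 3/4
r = -3/4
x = 0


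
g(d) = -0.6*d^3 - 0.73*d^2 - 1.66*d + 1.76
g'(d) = -1.8*d^2 - 1.46*d - 1.66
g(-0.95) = 3.19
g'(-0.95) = -1.90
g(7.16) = -267.79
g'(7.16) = -104.39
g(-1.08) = 3.46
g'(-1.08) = -2.18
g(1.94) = -8.59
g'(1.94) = -11.27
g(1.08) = -1.64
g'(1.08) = -5.34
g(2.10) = -10.50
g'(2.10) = -12.66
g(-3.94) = 33.67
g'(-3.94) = -23.85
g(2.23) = -12.23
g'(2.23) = -13.87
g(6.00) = -164.08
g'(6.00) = -75.22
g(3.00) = -25.99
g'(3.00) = -22.24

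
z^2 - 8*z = z*(z - 8)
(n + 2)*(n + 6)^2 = n^3 + 14*n^2 + 60*n + 72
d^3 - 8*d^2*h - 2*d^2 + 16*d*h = d*(d - 2)*(d - 8*h)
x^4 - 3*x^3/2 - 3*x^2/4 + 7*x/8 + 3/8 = (x - 3/2)*(x - 1)*(x + 1/2)^2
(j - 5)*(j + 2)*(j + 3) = j^3 - 19*j - 30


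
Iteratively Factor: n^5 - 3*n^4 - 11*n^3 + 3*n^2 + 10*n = (n + 1)*(n^4 - 4*n^3 - 7*n^2 + 10*n) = (n - 1)*(n + 1)*(n^3 - 3*n^2 - 10*n) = (n - 1)*(n + 1)*(n + 2)*(n^2 - 5*n) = n*(n - 1)*(n + 1)*(n + 2)*(n - 5)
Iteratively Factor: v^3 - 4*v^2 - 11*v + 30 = (v + 3)*(v^2 - 7*v + 10) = (v - 2)*(v + 3)*(v - 5)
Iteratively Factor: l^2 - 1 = (l + 1)*(l - 1)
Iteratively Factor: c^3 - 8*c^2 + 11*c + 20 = (c - 5)*(c^2 - 3*c - 4) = (c - 5)*(c - 4)*(c + 1)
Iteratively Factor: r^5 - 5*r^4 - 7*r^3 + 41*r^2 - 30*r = (r - 2)*(r^4 - 3*r^3 - 13*r^2 + 15*r) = (r - 5)*(r - 2)*(r^3 + 2*r^2 - 3*r) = r*(r - 5)*(r - 2)*(r^2 + 2*r - 3) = r*(r - 5)*(r - 2)*(r - 1)*(r + 3)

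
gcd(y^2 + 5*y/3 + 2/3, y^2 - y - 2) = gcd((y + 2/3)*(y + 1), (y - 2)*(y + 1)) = y + 1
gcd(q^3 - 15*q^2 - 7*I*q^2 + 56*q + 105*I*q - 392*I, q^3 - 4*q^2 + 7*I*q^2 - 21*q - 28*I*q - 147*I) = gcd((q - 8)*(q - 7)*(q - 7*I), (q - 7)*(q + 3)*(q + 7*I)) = q - 7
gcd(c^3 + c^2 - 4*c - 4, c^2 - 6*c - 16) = c + 2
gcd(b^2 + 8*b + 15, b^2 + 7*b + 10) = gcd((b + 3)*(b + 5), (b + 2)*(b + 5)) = b + 5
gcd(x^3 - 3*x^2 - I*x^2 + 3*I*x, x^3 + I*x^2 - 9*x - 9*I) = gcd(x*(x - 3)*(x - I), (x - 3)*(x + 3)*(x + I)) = x - 3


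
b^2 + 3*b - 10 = (b - 2)*(b + 5)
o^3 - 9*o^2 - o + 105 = (o - 7)*(o - 5)*(o + 3)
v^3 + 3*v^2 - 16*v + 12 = (v - 2)*(v - 1)*(v + 6)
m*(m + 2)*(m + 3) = m^3 + 5*m^2 + 6*m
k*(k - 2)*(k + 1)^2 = k^4 - 3*k^2 - 2*k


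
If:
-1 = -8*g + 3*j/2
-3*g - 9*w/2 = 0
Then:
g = -3*w/2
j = -8*w - 2/3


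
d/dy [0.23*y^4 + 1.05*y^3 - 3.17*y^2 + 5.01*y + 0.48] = 0.92*y^3 + 3.15*y^2 - 6.34*y + 5.01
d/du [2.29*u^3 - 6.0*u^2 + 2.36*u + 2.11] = 6.87*u^2 - 12.0*u + 2.36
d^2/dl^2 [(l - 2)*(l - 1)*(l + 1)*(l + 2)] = 12*l^2 - 10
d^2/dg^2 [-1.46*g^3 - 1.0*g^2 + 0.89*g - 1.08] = -8.76*g - 2.0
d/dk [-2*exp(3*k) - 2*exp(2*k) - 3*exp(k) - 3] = (-6*exp(2*k) - 4*exp(k) - 3)*exp(k)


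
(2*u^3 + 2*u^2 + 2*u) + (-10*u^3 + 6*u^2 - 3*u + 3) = -8*u^3 + 8*u^2 - u + 3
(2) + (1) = 3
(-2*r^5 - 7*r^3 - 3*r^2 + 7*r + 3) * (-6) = 12*r^5 + 42*r^3 + 18*r^2 - 42*r - 18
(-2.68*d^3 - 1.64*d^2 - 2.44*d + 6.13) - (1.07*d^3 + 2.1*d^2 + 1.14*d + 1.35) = -3.75*d^3 - 3.74*d^2 - 3.58*d + 4.78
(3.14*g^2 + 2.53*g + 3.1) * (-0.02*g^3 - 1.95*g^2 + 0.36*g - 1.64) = -0.0628*g^5 - 6.1736*g^4 - 3.8651*g^3 - 10.2838*g^2 - 3.0332*g - 5.084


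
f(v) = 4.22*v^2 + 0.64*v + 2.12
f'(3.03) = 26.21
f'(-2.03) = -16.49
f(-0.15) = 2.12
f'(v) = 8.44*v + 0.64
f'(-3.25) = -26.79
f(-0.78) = 4.19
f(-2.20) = 21.14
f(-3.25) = 44.61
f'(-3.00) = -24.68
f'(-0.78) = -5.94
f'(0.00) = 0.64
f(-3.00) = 38.18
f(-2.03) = 18.21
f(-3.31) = 46.24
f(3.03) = 42.80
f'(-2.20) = -17.93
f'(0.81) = 7.48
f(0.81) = 5.41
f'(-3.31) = -27.30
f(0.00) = 2.12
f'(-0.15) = -0.63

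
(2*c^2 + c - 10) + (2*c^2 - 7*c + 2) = 4*c^2 - 6*c - 8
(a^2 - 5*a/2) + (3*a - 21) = a^2 + a/2 - 21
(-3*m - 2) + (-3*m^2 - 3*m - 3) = -3*m^2 - 6*m - 5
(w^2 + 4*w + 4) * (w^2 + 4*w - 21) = w^4 + 8*w^3 - w^2 - 68*w - 84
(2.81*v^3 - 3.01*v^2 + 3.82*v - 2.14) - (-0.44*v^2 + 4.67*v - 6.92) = 2.81*v^3 - 2.57*v^2 - 0.85*v + 4.78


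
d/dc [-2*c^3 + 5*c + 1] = 5 - 6*c^2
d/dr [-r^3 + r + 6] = 1 - 3*r^2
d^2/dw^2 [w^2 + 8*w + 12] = 2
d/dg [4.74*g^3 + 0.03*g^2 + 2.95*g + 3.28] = 14.22*g^2 + 0.06*g + 2.95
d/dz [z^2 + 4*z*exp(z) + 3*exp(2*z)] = 4*z*exp(z) + 2*z + 6*exp(2*z) + 4*exp(z)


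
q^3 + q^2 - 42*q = q*(q - 6)*(q + 7)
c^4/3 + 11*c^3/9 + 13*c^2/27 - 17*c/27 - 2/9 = (c/3 + 1)*(c - 2/3)*(c + 1/3)*(c + 1)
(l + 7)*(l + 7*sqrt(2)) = l^2 + 7*l + 7*sqrt(2)*l + 49*sqrt(2)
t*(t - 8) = t^2 - 8*t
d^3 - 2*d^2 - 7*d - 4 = (d - 4)*(d + 1)^2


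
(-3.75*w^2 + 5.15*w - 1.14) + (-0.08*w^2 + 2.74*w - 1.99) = -3.83*w^2 + 7.89*w - 3.13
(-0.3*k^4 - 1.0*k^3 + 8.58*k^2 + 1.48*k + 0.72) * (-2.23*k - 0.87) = 0.669*k^5 + 2.491*k^4 - 18.2634*k^3 - 10.765*k^2 - 2.8932*k - 0.6264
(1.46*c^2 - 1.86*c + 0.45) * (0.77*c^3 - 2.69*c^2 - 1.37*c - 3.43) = 1.1242*c^5 - 5.3596*c^4 + 3.3497*c^3 - 3.6701*c^2 + 5.7633*c - 1.5435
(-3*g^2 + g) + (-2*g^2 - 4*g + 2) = -5*g^2 - 3*g + 2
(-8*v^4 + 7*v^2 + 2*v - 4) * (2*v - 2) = -16*v^5 + 16*v^4 + 14*v^3 - 10*v^2 - 12*v + 8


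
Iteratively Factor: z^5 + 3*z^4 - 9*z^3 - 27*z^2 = (z + 3)*(z^4 - 9*z^2) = (z - 3)*(z + 3)*(z^3 + 3*z^2) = z*(z - 3)*(z + 3)*(z^2 + 3*z) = z^2*(z - 3)*(z + 3)*(z + 3)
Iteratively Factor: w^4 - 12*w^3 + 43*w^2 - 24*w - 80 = (w - 4)*(w^3 - 8*w^2 + 11*w + 20) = (w - 5)*(w - 4)*(w^2 - 3*w - 4) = (w - 5)*(w - 4)*(w + 1)*(w - 4)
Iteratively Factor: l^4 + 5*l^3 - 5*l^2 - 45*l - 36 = (l + 1)*(l^3 + 4*l^2 - 9*l - 36) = (l + 1)*(l + 3)*(l^2 + l - 12) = (l + 1)*(l + 3)*(l + 4)*(l - 3)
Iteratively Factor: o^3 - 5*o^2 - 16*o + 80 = (o - 4)*(o^2 - o - 20) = (o - 5)*(o - 4)*(o + 4)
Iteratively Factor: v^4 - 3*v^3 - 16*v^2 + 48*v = (v - 3)*(v^3 - 16*v) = v*(v - 3)*(v^2 - 16) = v*(v - 4)*(v - 3)*(v + 4)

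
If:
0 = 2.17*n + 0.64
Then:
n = -0.29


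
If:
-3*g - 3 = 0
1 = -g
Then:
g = -1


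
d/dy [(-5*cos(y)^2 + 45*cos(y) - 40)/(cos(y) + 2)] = 5*(cos(y)^2 + 4*cos(y) - 26)*sin(y)/(cos(y) + 2)^2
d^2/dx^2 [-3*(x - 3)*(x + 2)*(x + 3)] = -18*x - 12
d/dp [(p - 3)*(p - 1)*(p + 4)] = 3*p^2 - 13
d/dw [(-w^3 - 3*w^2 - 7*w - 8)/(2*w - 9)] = (-4*w^3 + 21*w^2 + 54*w + 79)/(4*w^2 - 36*w + 81)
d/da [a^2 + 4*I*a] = 2*a + 4*I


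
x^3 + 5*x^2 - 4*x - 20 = (x - 2)*(x + 2)*(x + 5)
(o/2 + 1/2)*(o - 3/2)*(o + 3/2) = o^3/2 + o^2/2 - 9*o/8 - 9/8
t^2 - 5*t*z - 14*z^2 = (t - 7*z)*(t + 2*z)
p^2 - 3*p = p*(p - 3)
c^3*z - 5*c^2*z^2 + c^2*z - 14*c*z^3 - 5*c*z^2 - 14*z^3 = (c - 7*z)*(c + 2*z)*(c*z + z)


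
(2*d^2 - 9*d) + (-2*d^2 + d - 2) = -8*d - 2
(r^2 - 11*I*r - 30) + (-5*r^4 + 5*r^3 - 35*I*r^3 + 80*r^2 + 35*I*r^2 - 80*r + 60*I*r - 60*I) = -5*r^4 + 5*r^3 - 35*I*r^3 + 81*r^2 + 35*I*r^2 - 80*r + 49*I*r - 30 - 60*I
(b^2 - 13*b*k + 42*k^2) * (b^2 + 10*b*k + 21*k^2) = b^4 - 3*b^3*k - 67*b^2*k^2 + 147*b*k^3 + 882*k^4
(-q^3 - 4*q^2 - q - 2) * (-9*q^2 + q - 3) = 9*q^5 + 35*q^4 + 8*q^3 + 29*q^2 + q + 6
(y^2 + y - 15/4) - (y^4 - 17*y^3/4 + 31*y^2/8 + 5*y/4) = -y^4 + 17*y^3/4 - 23*y^2/8 - y/4 - 15/4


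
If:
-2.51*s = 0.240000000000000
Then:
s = -0.10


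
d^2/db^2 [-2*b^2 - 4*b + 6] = -4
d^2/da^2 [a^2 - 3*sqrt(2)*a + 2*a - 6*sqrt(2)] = 2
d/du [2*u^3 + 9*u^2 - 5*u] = 6*u^2 + 18*u - 5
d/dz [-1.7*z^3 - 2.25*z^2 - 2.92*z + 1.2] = -5.1*z^2 - 4.5*z - 2.92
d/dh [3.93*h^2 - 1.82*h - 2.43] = 7.86*h - 1.82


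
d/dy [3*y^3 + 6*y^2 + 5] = 3*y*(3*y + 4)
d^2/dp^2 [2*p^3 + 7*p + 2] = 12*p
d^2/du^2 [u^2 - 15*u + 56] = 2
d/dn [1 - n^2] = -2*n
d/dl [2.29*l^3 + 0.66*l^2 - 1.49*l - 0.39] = 6.87*l^2 + 1.32*l - 1.49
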